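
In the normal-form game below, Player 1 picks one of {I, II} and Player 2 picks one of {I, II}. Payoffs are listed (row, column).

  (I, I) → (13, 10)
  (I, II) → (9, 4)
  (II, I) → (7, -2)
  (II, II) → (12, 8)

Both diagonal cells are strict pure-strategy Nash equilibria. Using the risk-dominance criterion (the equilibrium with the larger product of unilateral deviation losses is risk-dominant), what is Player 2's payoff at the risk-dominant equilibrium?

At both I: Player 1 loses 13 − 7 = 6 by deviating; Player 2 loses 10 − 4 = 6. Product = 6·6 = 36.
At both II: Player 1 loses 12 − 9 = 3 by deviating; Player 2 loses 8 − (-2) = 10. Product = 3·10 = 30.
36 > 30, so both I is risk-dominant. Player 2's payoff there is 10.

10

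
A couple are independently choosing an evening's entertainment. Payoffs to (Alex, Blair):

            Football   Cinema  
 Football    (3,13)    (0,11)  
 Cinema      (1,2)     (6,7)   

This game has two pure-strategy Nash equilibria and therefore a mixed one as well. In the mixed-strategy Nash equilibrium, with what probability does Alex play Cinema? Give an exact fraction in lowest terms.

2/7

Alex's mix p on Football must make Blair indifferent between Football and Cinema.
Blair's payoff from Football: 13p + 2(1−p). From Cinema: 11p + 7(1−p).
Set equal: 2p = 5(1−p) → p = 5/7.
Probability on Cinema is 1 − 5/7 = 2/7.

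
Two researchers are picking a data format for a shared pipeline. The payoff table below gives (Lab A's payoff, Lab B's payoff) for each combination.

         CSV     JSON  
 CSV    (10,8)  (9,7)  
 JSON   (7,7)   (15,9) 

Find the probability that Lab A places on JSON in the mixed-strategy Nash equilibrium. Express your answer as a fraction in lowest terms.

Lab A's mix p on CSV must make Lab B indifferent between CSV and JSON.
Lab B's payoff from CSV: 8p + 7(1−p). From JSON: 7p + 9(1−p).
Set equal: 1p = 2(1−p) → p = 2/3.
Probability on JSON is 1 − 2/3 = 1/3.

1/3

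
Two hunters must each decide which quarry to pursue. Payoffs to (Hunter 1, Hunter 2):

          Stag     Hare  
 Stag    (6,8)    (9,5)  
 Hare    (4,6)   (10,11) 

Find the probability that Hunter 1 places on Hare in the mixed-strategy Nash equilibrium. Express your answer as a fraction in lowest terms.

3/8

Hunter 1's mix p on Stag must make Hunter 2 indifferent between Stag and Hare.
Hunter 2's payoff from Stag: 8p + 6(1−p). From Hare: 5p + 11(1−p).
Set equal: 3p = 5(1−p) → p = 5/8.
Probability on Hare is 1 − 5/8 = 3/8.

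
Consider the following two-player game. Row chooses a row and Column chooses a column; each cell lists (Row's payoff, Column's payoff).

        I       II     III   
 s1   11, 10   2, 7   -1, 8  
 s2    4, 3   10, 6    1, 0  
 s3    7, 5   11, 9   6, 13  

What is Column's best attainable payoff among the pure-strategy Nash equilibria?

13

(s1, I) is a pure NE (Row: 11 ≥ 7; Column: 10 ≥ 8). Column gets 10.
(s3, III) is a pure NE (Row: 6 ≥ 1; Column: 13 ≥ 9). Column gets 13.
Every other cell has a profitable deviation for at least one player. Highest of {10, 13} is 13.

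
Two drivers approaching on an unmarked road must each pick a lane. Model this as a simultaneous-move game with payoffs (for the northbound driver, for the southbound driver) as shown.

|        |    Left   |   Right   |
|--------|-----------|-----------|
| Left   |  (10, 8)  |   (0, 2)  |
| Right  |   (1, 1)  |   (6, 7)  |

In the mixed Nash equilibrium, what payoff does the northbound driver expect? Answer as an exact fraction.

The southbound driver mixes with probability q on Left, chosen so the northbound driver is indifferent: 10q + 0(1−q) = 1q + 6(1−q) gives q = 2/5.
The northbound driver's expected payoff (from either row, since indifferent) is 10·2/5 + 0·3/5 = 4.

4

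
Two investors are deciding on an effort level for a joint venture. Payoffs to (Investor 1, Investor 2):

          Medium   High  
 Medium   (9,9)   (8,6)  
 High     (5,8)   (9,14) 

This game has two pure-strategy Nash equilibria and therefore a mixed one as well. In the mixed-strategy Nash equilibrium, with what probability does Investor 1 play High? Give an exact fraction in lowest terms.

Investor 1's mix p on Medium must make Investor 2 indifferent between Medium and High.
Investor 2's payoff from Medium: 9p + 8(1−p). From High: 6p + 14(1−p).
Set equal: 3p = 6(1−p) → p = 6/9 = 2/3.
Probability on High is 1 − 2/3 = 1/3.

1/3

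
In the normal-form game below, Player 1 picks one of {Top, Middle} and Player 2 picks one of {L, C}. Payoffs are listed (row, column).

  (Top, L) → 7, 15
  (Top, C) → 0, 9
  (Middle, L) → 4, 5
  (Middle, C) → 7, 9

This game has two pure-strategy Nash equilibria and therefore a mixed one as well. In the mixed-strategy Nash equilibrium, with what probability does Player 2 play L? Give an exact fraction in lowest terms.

7/10

Player 2's mix q on L must make Player 1 indifferent between Top and Middle.
Player 1's payoff from Top: 7q + 0(1−q). From Middle: 4q + 7(1−q).
Set equal: 3q = 7(1−q) → q = 7/10.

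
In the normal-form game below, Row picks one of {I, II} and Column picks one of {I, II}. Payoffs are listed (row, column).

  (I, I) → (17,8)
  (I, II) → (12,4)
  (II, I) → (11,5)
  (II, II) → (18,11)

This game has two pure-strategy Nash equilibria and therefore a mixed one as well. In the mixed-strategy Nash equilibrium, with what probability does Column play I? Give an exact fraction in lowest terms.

Column's mix q on I must make Row indifferent between I and II.
Row's payoff from I: 17q + 12(1−q). From II: 11q + 18(1−q).
Set equal: 6q = 6(1−q) → q = 6/12 = 1/2.

1/2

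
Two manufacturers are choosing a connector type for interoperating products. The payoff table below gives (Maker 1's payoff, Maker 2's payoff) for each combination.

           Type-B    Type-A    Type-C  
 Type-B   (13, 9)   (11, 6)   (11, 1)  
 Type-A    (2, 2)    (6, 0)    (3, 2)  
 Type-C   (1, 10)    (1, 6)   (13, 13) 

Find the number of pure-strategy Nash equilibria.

2

Both Type-B: Maker 1 gets 13 (best alternative 2); Maker 2 gets 9 (best alternative 6). Neither deviates — NE.
Both Type-C: Maker 1 gets 13 (best alternative 11); Maker 2 gets 13 (best alternative 10). Neither deviates — NE.
Both Type-A is not a NE: Maker 1 would switch to Type-B (11 > 6).
No other cell survives both best-response checks, so there are 2 pure NE.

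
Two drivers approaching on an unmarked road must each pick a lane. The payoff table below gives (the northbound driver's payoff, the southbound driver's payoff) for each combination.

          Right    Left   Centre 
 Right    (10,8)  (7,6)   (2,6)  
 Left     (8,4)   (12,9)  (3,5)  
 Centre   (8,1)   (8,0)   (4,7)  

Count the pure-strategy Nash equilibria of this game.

3

Both Right: the northbound driver gets 10 (best alternative 8); the southbound driver gets 8 (best alternative 6). Neither deviates — NE.
Both Left: the northbound driver gets 12 (best alternative 8); the southbound driver gets 9 (best alternative 5). Neither deviates — NE.
Both Centre: the northbound driver gets 4 (best alternative 3); the southbound driver gets 7 (best alternative 1). Neither deviates — NE.
(Left, Centre) is not a NE: the northbound driver would switch to Centre (4 > 3).
No other cell survives both best-response checks, so there are 3 pure NE.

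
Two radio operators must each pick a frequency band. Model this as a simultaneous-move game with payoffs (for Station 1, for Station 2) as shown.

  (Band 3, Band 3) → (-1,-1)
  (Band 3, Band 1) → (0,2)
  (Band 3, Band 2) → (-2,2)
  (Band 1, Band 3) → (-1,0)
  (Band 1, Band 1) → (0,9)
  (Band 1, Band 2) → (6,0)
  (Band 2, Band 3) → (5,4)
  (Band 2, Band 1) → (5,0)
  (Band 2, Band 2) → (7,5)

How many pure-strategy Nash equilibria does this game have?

Both Band 2: Station 1 gets 7 (best alternative 6); Station 2 gets 5 (best alternative 4). Neither deviates — NE.
Both Band 1 is not a NE: Station 1 would switch to Band 2 (5 > 0).
No other cell survives both best-response checks, so there is 1 pure NE.

1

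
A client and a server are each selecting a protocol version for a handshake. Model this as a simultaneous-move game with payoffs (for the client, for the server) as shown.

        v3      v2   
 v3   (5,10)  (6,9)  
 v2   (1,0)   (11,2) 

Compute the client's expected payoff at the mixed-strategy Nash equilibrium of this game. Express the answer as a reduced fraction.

49/9

The server mixes with probability q on v3, chosen so the client is indifferent: 5q + 6(1−q) = 1q + 11(1−q) gives q = 5/9.
The client's expected payoff (from either row, since indifferent) is 5·5/9 + 6·4/9 = 49/9.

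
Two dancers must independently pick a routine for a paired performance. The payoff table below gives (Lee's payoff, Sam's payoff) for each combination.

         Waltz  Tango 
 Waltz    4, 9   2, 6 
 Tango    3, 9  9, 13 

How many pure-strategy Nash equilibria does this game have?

Both Waltz: Lee gets 4 (best alternative 3); Sam gets 9 (best alternative 6). Neither deviates — NE.
Both Tango: Lee gets 9 (best alternative 2); Sam gets 13 (best alternative 9). Neither deviates — NE.
(Waltz, Tango) is not a NE: Lee would switch to Tango (9 > 2).
No other cell survives both best-response checks, so there are 2 pure NE.

2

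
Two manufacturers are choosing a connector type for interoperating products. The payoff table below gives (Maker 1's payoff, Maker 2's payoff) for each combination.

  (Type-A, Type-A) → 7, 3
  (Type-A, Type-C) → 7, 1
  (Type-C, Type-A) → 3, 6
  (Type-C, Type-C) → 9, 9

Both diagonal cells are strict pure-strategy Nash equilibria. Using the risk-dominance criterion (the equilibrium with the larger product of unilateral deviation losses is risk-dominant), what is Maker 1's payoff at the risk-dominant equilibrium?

7

At both Type-A: Maker 1 loses 7 − 3 = 4 by deviating; Maker 2 loses 3 − 1 = 2. Product = 4·2 = 8.
At both Type-C: Maker 1 loses 9 − 7 = 2 by deviating; Maker 2 loses 9 − 6 = 3. Product = 2·3 = 6.
8 > 6, so both Type-A is risk-dominant. Maker 1's payoff there is 7.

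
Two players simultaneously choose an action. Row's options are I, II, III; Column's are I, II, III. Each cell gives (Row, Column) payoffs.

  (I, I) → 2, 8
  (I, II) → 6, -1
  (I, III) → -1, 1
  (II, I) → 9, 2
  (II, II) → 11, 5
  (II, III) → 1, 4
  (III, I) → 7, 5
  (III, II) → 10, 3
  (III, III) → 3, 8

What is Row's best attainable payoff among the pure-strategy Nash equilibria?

Both II is a pure NE (Row: 11 ≥ 10; Column: 5 ≥ 4). Row gets 11.
Both III is a pure NE (Row: 3 ≥ 1; Column: 8 ≥ 5). Row gets 3.
Every other cell has a profitable deviation for at least one player. Highest of {11, 3} is 11.

11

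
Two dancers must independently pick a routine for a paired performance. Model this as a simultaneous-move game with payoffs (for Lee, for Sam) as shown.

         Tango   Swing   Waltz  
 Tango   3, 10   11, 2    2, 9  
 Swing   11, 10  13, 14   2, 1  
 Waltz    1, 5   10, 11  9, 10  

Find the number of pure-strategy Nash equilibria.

Both Swing: Lee gets 13 (best alternative 11); Sam gets 14 (best alternative 10). Neither deviates — NE.
Both Tango is not a NE: Lee would switch to Swing (11 > 3).
No other cell survives both best-response checks, so there is 1 pure NE.

1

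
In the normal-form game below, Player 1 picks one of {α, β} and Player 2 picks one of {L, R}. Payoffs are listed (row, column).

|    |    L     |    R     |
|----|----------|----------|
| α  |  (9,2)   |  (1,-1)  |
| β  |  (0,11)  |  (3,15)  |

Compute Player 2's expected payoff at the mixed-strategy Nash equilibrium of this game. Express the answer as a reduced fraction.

Player 1 mixes with probability p on α, chosen so Player 2 is indifferent: 2p + 11(1−p) = (-1)p + 15(1−p) gives p = 4/7.
Player 2's expected payoff is 2·4/7 + 11·3/7 = 41/7.

41/7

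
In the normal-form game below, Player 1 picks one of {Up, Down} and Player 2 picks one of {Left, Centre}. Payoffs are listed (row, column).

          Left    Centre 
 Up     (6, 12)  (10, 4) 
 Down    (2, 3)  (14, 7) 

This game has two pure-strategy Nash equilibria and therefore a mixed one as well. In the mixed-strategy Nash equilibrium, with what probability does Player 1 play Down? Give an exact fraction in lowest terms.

2/3

Player 1's mix p on Up must make Player 2 indifferent between Left and Centre.
Player 2's payoff from Left: 12p + 3(1−p). From Centre: 4p + 7(1−p).
Set equal: 8p = 4(1−p) → p = 4/12 = 1/3.
Probability on Down is 1 − 1/3 = 2/3.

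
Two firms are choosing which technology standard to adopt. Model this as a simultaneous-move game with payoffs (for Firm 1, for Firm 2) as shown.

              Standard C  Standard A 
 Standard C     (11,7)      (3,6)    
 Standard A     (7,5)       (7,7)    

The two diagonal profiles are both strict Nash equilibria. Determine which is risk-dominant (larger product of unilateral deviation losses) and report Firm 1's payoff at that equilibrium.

7

At both Standard C: Firm 1 loses 11 − 7 = 4 by deviating; Firm 2 loses 7 − 6 = 1. Product = 4·1 = 4.
At both Standard A: Firm 1 loses 7 − 3 = 4 by deviating; Firm 2 loses 7 − 5 = 2. Product = 4·2 = 8.
8 > 4, so both Standard A is risk-dominant. Firm 1's payoff there is 7.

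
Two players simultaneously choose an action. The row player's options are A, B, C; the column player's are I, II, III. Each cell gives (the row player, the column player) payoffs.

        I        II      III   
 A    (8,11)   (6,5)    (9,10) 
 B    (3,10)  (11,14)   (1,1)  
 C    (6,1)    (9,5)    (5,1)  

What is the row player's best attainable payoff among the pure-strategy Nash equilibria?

(A, I) is a pure NE (the row player: 8 ≥ 6; the column player: 11 ≥ 10). The row player gets 8.
(B, II) is a pure NE (the row player: 11 ≥ 9; the column player: 14 ≥ 10). The row player gets 11.
Every other cell has a profitable deviation for at least one player. Highest of {8, 11} is 11.

11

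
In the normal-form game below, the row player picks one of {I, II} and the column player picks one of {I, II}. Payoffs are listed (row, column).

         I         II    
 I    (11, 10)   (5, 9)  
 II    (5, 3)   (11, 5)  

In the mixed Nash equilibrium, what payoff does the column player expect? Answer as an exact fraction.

The row player mixes with probability p on I, chosen so the column player is indifferent: 10p + 3(1−p) = 9p + 5(1−p) gives p = 2/3.
The column player's expected payoff is 10·2/3 + 3·1/3 = 23/3.

23/3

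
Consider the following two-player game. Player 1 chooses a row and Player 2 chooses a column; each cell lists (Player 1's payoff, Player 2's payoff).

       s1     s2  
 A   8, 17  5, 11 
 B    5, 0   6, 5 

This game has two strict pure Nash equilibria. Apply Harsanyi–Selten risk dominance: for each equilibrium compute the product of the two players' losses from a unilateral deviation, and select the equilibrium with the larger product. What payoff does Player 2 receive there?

At (A, s1): Player 1 loses 8 − 5 = 3 by deviating; Player 2 loses 17 − 11 = 6. Product = 3·6 = 18.
At (B, s2): Player 1 loses 6 − 5 = 1 by deviating; Player 2 loses 5 − 0 = 5. Product = 1·5 = 5.
18 > 5, so (A, s1) is risk-dominant. Player 2's payoff there is 17.

17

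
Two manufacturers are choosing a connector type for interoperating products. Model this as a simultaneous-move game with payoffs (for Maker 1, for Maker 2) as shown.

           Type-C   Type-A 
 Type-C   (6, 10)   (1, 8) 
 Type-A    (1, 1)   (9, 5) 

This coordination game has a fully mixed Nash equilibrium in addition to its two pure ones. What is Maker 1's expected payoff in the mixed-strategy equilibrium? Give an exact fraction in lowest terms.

53/13

Maker 2 mixes with probability q on Type-C, chosen so Maker 1 is indifferent: 6q + 1(1−q) = 1q + 9(1−q) gives q = 8/13.
Maker 1's expected payoff (from either row, since indifferent) is 6·8/13 + 1·5/13 = 53/13.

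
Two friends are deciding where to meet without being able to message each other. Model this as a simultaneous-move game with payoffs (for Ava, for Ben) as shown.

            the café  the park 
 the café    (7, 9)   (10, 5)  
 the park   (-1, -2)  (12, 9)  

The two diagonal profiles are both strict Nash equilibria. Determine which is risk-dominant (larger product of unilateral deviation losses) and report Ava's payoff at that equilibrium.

7

At both the café: Ava loses 7 − (-1) = 8 by deviating; Ben loses 9 − 5 = 4. Product = 8·4 = 32.
At both the park: Ava loses 12 − 10 = 2 by deviating; Ben loses 9 − (-2) = 11. Product = 2·11 = 22.
32 > 22, so both the café is risk-dominant. Ava's payoff there is 7.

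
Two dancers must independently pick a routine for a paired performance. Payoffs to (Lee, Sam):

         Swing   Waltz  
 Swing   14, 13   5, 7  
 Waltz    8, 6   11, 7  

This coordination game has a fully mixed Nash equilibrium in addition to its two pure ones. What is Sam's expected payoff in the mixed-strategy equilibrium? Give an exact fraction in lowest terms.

7

Lee mixes with probability p on Swing, chosen so Sam is indifferent: 13p + 6(1−p) = 7p + 7(1−p) gives p = 1/7.
Sam's expected payoff is 13·1/7 + 6·6/7 = 7.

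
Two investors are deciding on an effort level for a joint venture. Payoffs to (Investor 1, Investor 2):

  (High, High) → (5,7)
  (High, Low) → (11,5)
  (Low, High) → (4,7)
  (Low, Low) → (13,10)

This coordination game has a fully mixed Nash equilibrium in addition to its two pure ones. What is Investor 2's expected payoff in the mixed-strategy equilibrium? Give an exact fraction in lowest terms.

7

Investor 1 mixes with probability p on High, chosen so Investor 2 is indifferent: 7p + 7(1−p) = 5p + 10(1−p) gives p = 3/5.
Investor 2's expected payoff is 7·3/5 + 7·2/5 = 7.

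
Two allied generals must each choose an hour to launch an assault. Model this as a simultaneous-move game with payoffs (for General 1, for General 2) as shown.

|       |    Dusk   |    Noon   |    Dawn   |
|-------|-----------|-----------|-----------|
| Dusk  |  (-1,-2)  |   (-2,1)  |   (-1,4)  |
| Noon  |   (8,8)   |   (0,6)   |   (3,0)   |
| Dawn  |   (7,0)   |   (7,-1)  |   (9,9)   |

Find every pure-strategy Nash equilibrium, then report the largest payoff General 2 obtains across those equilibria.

(Noon, Dusk) is a pure NE (General 1: 8 ≥ 7; General 2: 8 ≥ 6). General 2 gets 8.
Both Dawn is a pure NE (General 1: 9 ≥ 3; General 2: 9 ≥ 0). General 2 gets 9.
Every other cell has a profitable deviation for at least one player. Highest of {8, 9} is 9.

9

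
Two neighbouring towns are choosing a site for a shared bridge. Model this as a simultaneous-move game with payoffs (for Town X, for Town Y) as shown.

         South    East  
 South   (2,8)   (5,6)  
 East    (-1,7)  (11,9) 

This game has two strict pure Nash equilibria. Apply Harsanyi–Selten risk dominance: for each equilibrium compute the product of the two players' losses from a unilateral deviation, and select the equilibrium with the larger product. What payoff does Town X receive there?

At both South: Town X loses 2 − (-1) = 3 by deviating; Town Y loses 8 − 6 = 2. Product = 3·2 = 6.
At both East: Town X loses 11 − 5 = 6 by deviating; Town Y loses 9 − 7 = 2. Product = 6·2 = 12.
12 > 6, so both East is risk-dominant. Town X's payoff there is 11.

11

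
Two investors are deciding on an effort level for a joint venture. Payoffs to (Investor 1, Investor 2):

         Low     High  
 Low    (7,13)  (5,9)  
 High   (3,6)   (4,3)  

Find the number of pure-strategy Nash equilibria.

Both Low: Investor 1 gets 7 (best alternative 3); Investor 2 gets 13 (best alternative 9). Neither deviates — NE.
Both High is not a NE: Investor 1 would switch to Low (5 > 4).
No other cell survives both best-response checks, so there is 1 pure NE.

1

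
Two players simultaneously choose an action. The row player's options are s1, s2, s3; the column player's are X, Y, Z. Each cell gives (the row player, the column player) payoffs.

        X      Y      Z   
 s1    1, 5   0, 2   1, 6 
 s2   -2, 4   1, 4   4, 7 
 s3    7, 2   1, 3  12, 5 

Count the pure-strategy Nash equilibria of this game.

1

(s3, Z): the row player gets 12 (best alternative 4); the column player gets 5 (best alternative 3). Neither deviates — NE.
(s2, Y) is not a NE: the column player would switch to Z (7 > 4).
No other cell survives both best-response checks, so there is 1 pure NE.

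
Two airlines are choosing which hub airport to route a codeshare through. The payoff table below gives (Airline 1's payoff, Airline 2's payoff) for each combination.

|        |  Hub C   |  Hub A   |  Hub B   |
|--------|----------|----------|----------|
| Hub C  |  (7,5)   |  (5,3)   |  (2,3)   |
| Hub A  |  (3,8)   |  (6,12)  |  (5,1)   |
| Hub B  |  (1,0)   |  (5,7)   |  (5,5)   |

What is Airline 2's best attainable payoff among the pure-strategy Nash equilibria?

12

Both Hub C is a pure NE (Airline 1: 7 ≥ 3; Airline 2: 5 ≥ 3). Airline 2 gets 5.
Both Hub A is a pure NE (Airline 1: 6 ≥ 5; Airline 2: 12 ≥ 8). Airline 2 gets 12.
Every other cell has a profitable deviation for at least one player. Highest of {5, 12} is 12.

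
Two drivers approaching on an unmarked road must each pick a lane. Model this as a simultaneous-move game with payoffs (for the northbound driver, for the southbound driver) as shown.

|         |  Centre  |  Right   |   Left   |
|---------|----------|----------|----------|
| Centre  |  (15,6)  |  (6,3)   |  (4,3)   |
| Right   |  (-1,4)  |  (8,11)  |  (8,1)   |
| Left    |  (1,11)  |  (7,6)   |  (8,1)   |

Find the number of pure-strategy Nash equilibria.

Both Centre: the northbound driver gets 15 (best alternative 1); the southbound driver gets 6 (best alternative 3). Neither deviates — NE.
Both Right: the northbound driver gets 8 (best alternative 7); the southbound driver gets 11 (best alternative 4). Neither deviates — NE.
Both Left is not a NE: the southbound driver would switch to Centre (11 > 1).
No other cell survives both best-response checks, so there are 2 pure NE.

2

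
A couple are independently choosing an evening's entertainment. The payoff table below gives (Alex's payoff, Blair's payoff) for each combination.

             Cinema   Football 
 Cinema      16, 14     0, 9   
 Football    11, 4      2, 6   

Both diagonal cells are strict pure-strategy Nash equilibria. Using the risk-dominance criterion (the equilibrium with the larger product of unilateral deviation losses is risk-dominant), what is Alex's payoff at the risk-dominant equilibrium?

16

At both Cinema: Alex loses 16 − 11 = 5 by deviating; Blair loses 14 − 9 = 5. Product = 5·5 = 25.
At both Football: Alex loses 2 − 0 = 2 by deviating; Blair loses 6 − 4 = 2. Product = 2·2 = 4.
25 > 4, so both Cinema is risk-dominant. Alex's payoff there is 16.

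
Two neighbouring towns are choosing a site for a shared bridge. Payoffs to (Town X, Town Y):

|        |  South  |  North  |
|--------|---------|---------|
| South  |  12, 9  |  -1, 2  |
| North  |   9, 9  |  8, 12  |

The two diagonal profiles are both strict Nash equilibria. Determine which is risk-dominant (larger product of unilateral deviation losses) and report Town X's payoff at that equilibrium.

At both South: Town X loses 12 − 9 = 3 by deviating; Town Y loses 9 − 2 = 7. Product = 3·7 = 21.
At both North: Town X loses 8 − (-1) = 9 by deviating; Town Y loses 12 − 9 = 3. Product = 9·3 = 27.
27 > 21, so both North is risk-dominant. Town X's payoff there is 8.

8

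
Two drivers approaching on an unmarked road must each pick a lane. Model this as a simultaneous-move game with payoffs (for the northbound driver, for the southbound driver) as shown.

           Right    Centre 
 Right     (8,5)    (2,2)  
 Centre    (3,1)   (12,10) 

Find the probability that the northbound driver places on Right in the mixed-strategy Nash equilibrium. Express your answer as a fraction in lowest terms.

3/4

The northbound driver's mix p on Right must make the southbound driver indifferent between Right and Centre.
The southbound driver's payoff from Right: 5p + 1(1−p). From Centre: 2p + 10(1−p).
Set equal: 3p = 9(1−p) → p = 9/12 = 3/4.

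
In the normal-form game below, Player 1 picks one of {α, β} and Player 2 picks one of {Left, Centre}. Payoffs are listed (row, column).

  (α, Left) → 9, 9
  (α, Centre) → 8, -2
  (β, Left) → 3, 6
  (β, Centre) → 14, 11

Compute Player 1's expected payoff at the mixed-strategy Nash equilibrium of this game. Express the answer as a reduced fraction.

17/2

Player 2 mixes with probability q on Left, chosen so Player 1 is indifferent: 9q + 8(1−q) = 3q + 14(1−q) gives q = 1/2.
Player 1's expected payoff (from either row, since indifferent) is 9·1/2 + 8·1/2 = 17/2.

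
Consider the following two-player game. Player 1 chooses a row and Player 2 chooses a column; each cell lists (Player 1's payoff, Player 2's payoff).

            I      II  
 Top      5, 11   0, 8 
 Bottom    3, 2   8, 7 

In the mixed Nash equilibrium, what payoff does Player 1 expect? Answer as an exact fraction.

4

Player 2 mixes with probability q on I, chosen so Player 1 is indifferent: 5q + 0(1−q) = 3q + 8(1−q) gives q = 4/5.
Player 1's expected payoff (from either row, since indifferent) is 5·4/5 + 0·1/5 = 4.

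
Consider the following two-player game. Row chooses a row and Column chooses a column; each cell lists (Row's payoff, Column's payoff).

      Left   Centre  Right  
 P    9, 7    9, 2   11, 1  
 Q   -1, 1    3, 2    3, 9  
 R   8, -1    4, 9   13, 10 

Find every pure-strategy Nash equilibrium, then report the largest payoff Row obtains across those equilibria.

13

(P, Left) is a pure NE (Row: 9 ≥ 8; Column: 7 ≥ 2). Row gets 9.
(R, Right) is a pure NE (Row: 13 ≥ 11; Column: 10 ≥ 9). Row gets 13.
Every other cell has a profitable deviation for at least one player. Highest of {9, 13} is 13.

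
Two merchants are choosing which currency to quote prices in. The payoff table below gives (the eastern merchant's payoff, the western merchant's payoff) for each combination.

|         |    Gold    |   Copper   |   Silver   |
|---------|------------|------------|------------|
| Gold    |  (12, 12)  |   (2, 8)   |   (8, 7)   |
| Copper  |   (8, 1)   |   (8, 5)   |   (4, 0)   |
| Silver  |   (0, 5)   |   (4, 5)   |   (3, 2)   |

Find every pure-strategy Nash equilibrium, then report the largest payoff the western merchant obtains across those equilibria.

12

Both Gold is a pure NE (the eastern merchant: 12 ≥ 8; the western merchant: 12 ≥ 8). The western merchant gets 12.
Both Copper is a pure NE (the eastern merchant: 8 ≥ 4; the western merchant: 5 ≥ 1). The western merchant gets 5.
Every other cell has a profitable deviation for at least one player. Highest of {12, 5} is 12.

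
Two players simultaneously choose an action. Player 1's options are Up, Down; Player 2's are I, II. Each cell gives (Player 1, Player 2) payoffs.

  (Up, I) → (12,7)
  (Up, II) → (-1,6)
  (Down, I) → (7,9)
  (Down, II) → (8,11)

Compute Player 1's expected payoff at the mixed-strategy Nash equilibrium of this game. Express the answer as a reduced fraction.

103/14

Player 2 mixes with probability q on I, chosen so Player 1 is indifferent: 12q + (-1)(1−q) = 7q + 8(1−q) gives q = 9/14.
Player 1's expected payoff (from either row, since indifferent) is 12·9/14 + (-1)·5/14 = 103/14.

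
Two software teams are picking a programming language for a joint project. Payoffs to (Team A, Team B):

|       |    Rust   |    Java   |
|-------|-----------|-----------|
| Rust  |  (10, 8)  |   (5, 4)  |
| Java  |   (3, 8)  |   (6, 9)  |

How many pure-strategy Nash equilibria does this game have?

Both Rust: Team A gets 10 (best alternative 3); Team B gets 8 (best alternative 4). Neither deviates — NE.
Both Java: Team A gets 6 (best alternative 5); Team B gets 9 (best alternative 8). Neither deviates — NE.
(Java, Rust) is not a NE: Team A would switch to Rust (10 > 3).
No other cell survives both best-response checks, so there are 2 pure NE.

2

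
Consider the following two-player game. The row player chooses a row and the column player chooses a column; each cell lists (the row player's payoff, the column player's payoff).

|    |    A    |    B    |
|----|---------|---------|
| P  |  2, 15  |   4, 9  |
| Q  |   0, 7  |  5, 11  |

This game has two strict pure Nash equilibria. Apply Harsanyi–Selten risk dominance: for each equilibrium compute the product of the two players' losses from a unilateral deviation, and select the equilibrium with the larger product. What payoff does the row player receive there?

At (P, A): the row player loses 2 − 0 = 2 by deviating; the column player loses 15 − 9 = 6. Product = 2·6 = 12.
At (Q, B): the row player loses 5 − 4 = 1 by deviating; the column player loses 11 − 7 = 4. Product = 1·4 = 4.
12 > 4, so (P, A) is risk-dominant. The row player's payoff there is 2.

2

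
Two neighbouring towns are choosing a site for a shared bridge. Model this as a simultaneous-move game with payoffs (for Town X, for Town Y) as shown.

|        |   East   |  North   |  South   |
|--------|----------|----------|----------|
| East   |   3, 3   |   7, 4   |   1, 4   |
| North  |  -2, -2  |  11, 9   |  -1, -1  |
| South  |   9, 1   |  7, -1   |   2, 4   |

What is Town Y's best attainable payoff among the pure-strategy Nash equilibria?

9

Both North is a pure NE (Town X: 11 ≥ 7; Town Y: 9 ≥ -1). Town Y gets 9.
Both South is a pure NE (Town X: 2 ≥ 1; Town Y: 4 ≥ 1). Town Y gets 4.
Every other cell has a profitable deviation for at least one player. Highest of {9, 4} is 9.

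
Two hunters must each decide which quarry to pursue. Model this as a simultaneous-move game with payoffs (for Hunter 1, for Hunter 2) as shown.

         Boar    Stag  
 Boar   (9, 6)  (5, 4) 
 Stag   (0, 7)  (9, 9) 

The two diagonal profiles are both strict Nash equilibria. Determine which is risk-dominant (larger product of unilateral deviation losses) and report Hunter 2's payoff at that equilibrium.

6

At both Boar: Hunter 1 loses 9 − 0 = 9 by deviating; Hunter 2 loses 6 − 4 = 2. Product = 9·2 = 18.
At both Stag: Hunter 1 loses 9 − 5 = 4 by deviating; Hunter 2 loses 9 − 7 = 2. Product = 4·2 = 8.
18 > 8, so both Boar is risk-dominant. Hunter 2's payoff there is 6.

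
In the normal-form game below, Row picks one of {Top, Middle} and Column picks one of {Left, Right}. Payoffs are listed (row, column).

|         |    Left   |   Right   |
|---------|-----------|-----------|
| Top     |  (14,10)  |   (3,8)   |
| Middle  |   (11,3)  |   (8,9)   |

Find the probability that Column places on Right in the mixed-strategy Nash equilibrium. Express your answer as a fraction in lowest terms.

3/8

Column's mix q on Left must make Row indifferent between Top and Middle.
Row's payoff from Top: 14q + 3(1−q). From Middle: 11q + 8(1−q).
Set equal: 3q = 5(1−q) → q = 5/8.
Probability on Right is 1 − 5/8 = 3/8.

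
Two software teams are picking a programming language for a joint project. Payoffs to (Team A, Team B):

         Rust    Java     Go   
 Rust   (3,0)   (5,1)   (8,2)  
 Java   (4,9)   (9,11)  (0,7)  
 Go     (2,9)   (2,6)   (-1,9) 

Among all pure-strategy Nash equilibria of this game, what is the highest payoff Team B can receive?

11

(Rust, Go) is a pure NE (Team A: 8 ≥ 0; Team B: 2 ≥ 1). Team B gets 2.
Both Java is a pure NE (Team A: 9 ≥ 5; Team B: 11 ≥ 9). Team B gets 11.
Every other cell has a profitable deviation for at least one player. Highest of {2, 11} is 11.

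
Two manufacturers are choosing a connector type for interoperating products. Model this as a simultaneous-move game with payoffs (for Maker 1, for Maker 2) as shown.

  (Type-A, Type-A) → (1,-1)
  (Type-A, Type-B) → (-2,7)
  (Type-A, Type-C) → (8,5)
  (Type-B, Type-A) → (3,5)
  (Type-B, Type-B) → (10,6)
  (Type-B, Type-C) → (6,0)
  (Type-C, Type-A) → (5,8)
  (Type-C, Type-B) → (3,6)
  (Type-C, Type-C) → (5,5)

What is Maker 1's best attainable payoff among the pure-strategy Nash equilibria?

10

Both Type-B is a pure NE (Maker 1: 10 ≥ 3; Maker 2: 6 ≥ 5). Maker 1 gets 10.
(Type-C, Type-A) is a pure NE (Maker 1: 5 ≥ 3; Maker 2: 8 ≥ 6). Maker 1 gets 5.
Every other cell has a profitable deviation for at least one player. Highest of {10, 5} is 10.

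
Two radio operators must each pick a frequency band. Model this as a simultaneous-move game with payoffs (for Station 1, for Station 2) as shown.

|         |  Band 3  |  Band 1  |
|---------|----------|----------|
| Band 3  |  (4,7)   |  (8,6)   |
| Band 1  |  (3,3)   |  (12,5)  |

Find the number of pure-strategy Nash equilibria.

2

Both Band 3: Station 1 gets 4 (best alternative 3); Station 2 gets 7 (best alternative 6). Neither deviates — NE.
Both Band 1: Station 1 gets 12 (best alternative 8); Station 2 gets 5 (best alternative 3). Neither deviates — NE.
(Band 1, Band 3) is not a NE: Station 1 would switch to Band 3 (4 > 3).
No other cell survives both best-response checks, so there are 2 pure NE.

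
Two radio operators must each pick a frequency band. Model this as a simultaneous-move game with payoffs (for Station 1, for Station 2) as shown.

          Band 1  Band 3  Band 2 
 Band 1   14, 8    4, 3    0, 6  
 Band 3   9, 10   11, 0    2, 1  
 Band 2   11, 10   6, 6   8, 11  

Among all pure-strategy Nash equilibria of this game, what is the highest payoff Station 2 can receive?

Both Band 1 is a pure NE (Station 1: 14 ≥ 11; Station 2: 8 ≥ 6). Station 2 gets 8.
Both Band 2 is a pure NE (Station 1: 8 ≥ 2; Station 2: 11 ≥ 10). Station 2 gets 11.
Every other cell has a profitable deviation for at least one player. Highest of {8, 11} is 11.

11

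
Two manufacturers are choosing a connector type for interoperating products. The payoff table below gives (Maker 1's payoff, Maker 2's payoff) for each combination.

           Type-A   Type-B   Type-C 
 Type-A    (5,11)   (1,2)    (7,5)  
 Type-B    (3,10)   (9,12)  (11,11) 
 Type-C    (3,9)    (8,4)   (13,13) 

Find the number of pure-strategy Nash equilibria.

Both Type-A: Maker 1 gets 5 (best alternative 3); Maker 2 gets 11 (best alternative 5). Neither deviates — NE.
Both Type-B: Maker 1 gets 9 (best alternative 8); Maker 2 gets 12 (best alternative 11). Neither deviates — NE.
Both Type-C: Maker 1 gets 13 (best alternative 11); Maker 2 gets 13 (best alternative 9). Neither deviates — NE.
(Type-C, Type-A) is not a NE: Maker 1 would switch to Type-A (5 > 3).
No other cell survives both best-response checks, so there are 3 pure NE.

3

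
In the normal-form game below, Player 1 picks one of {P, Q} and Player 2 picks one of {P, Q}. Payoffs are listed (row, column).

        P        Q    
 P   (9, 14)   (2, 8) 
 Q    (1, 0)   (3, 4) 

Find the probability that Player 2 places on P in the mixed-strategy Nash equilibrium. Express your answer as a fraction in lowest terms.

Player 2's mix q on P must make Player 1 indifferent between P and Q.
Player 1's payoff from P: 9q + 2(1−q). From Q: 1q + 3(1−q).
Set equal: 8q = 1(1−q) → q = 1/9.

1/9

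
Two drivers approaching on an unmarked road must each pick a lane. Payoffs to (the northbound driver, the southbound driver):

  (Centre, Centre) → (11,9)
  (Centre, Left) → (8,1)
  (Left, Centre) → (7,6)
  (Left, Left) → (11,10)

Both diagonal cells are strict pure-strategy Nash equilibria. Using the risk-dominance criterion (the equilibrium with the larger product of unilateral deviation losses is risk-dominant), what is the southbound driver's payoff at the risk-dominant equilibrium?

9

At both Centre: the northbound driver loses 11 − 7 = 4 by deviating; the southbound driver loses 9 − 1 = 8. Product = 4·8 = 32.
At both Left: the northbound driver loses 11 − 8 = 3 by deviating; the southbound driver loses 10 − 6 = 4. Product = 3·4 = 12.
32 > 12, so both Centre is risk-dominant. The southbound driver's payoff there is 9.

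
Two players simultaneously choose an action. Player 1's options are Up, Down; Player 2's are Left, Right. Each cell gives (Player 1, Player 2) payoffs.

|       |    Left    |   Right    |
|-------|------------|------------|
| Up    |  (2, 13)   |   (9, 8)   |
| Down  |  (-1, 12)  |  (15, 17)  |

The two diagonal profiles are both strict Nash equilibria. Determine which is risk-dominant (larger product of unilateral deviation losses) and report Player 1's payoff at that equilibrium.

At (Up, Left): Player 1 loses 2 − (-1) = 3 by deviating; Player 2 loses 13 − 8 = 5. Product = 3·5 = 15.
At (Down, Right): Player 1 loses 15 − 9 = 6 by deviating; Player 2 loses 17 − 12 = 5. Product = 6·5 = 30.
30 > 15, so (Down, Right) is risk-dominant. Player 1's payoff there is 15.

15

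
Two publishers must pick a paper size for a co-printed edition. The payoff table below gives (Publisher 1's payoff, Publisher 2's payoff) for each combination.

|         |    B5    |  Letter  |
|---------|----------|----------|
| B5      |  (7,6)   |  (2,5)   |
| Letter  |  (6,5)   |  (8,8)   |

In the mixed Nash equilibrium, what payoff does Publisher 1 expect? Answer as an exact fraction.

Publisher 2 mixes with probability q on B5, chosen so Publisher 1 is indifferent: 7q + 2(1−q) = 6q + 8(1−q) gives q = 6/7.
Publisher 1's expected payoff (from either row, since indifferent) is 7·6/7 + 2·1/7 = 44/7.

44/7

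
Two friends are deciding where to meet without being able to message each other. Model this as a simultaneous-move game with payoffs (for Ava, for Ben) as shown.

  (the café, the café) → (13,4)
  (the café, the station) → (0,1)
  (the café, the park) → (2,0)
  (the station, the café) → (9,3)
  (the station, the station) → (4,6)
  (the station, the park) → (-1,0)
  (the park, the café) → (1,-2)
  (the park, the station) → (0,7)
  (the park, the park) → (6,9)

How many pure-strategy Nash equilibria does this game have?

Both the café: Ava gets 13 (best alternative 9); Ben gets 4 (best alternative 1). Neither deviates — NE.
Both the station: Ava gets 4 (best alternative 0); Ben gets 6 (best alternative 3). Neither deviates — NE.
Both the park: Ava gets 6 (best alternative 2); Ben gets 9 (best alternative 7). Neither deviates — NE.
(the station, the café) is not a NE: Ava would switch to the café (13 > 9).
No other cell survives both best-response checks, so there are 3 pure NE.

3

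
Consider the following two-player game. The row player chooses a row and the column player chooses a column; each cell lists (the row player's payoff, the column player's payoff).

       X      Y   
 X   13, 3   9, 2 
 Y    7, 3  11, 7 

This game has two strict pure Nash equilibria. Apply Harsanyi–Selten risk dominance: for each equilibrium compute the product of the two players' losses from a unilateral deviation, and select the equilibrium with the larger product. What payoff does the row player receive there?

At both X: the row player loses 13 − 7 = 6 by deviating; the column player loses 3 − 2 = 1. Product = 6·1 = 6.
At both Y: the row player loses 11 − 9 = 2 by deviating; the column player loses 7 − 3 = 4. Product = 2·4 = 8.
8 > 6, so both Y is risk-dominant. The row player's payoff there is 11.

11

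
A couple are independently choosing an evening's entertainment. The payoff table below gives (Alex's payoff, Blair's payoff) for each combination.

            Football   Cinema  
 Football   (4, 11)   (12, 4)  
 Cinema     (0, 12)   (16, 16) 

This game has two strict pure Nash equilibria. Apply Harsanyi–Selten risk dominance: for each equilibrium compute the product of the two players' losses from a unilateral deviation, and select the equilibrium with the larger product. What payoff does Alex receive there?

At both Football: Alex loses 4 − 0 = 4 by deviating; Blair loses 11 − 4 = 7. Product = 4·7 = 28.
At both Cinema: Alex loses 16 − 12 = 4 by deviating; Blair loses 16 − 12 = 4. Product = 4·4 = 16.
28 > 16, so both Football is risk-dominant. Alex's payoff there is 4.

4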